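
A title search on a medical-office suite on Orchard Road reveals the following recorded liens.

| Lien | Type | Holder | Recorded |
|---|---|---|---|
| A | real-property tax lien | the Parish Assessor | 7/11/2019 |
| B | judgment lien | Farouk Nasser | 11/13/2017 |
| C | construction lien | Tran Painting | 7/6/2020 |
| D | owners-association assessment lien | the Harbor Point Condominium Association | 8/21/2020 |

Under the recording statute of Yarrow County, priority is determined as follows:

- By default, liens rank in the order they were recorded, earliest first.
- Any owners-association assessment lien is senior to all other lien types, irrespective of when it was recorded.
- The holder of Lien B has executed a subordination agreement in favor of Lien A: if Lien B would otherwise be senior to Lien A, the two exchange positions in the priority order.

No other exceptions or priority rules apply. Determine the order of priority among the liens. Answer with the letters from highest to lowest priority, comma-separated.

D is an owners-association assessment lien, so it outranks all other liens regardless of date.
Ordering the rest by effective date: B (11/13/2017), A (7/11/2019), C (7/6/2020).
B is senior to A before the subordination, so the two trade places.

D, A, B, C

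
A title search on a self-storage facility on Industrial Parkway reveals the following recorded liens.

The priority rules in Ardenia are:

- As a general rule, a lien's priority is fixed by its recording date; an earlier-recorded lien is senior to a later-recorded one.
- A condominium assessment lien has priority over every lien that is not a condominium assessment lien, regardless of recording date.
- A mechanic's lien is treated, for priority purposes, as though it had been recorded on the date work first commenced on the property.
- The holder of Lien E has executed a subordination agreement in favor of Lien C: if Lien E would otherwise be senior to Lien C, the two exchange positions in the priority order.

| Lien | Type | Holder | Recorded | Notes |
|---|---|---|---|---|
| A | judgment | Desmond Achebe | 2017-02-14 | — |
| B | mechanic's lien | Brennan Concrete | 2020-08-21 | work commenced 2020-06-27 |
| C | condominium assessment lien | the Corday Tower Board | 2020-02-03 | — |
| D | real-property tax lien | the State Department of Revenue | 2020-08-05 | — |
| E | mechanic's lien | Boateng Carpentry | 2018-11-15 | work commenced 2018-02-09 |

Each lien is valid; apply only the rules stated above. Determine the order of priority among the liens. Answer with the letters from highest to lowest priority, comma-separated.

Effective dates after the stated exceptions: B relates back to 2020-06-27 (work commenced); E's effective date is 2018-02-09, when work began.
C is a condominium assessment lien and takes priority over every other lien.
Ordering the rest by effective date: A (2017-02-14), E (2018-02-09), B (2020-06-27), D (2020-08-05).
Since E is not senior to C, the subordination leaves the order unchanged.

C, A, E, B, D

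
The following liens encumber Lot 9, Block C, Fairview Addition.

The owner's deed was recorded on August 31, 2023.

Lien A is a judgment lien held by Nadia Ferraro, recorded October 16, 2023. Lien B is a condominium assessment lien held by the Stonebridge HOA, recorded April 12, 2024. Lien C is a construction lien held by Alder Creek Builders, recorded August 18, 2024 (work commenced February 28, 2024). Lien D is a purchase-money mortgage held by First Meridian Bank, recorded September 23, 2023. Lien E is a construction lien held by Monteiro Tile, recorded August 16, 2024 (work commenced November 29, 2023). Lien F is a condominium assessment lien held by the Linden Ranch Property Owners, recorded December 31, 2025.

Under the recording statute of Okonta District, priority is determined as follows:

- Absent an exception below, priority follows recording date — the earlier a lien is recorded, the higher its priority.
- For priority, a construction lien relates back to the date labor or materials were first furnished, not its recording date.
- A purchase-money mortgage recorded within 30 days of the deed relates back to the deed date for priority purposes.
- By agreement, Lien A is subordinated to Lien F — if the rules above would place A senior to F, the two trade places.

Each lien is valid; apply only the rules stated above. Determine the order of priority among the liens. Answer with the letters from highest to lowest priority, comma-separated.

First, effective dates: C's effective date is February 28, 2024, when work began; D was recorded within the 30-day window, so its effective date is the deed date August 31, 2023; E relates back to November 29, 2023 (work commenced).
By effective date: D (August 31, 2023), A (October 16, 2023), E (November 29, 2023), C (February 28, 2024), B (April 12, 2024), F (December 31, 2025).
A is senior to F before the subordination, so the two trade places.

D, F, E, C, B, A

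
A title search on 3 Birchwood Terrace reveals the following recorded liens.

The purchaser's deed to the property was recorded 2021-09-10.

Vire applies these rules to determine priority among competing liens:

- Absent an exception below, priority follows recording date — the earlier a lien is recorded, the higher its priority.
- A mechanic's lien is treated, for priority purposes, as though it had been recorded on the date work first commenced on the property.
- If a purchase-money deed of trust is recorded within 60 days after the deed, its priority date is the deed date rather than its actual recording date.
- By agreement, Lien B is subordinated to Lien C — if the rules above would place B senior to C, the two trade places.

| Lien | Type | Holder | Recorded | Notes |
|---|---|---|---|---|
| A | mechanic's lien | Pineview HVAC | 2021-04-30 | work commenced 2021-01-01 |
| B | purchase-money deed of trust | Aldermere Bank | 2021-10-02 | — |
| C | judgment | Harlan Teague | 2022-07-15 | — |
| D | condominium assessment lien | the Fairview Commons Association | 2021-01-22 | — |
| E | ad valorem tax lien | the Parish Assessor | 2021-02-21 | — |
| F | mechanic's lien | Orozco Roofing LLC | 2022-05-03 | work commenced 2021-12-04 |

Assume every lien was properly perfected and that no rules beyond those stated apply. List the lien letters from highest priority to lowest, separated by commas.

First, effective dates: A is treated as recorded 2021-01-01, the work-commencement date; B was recorded within the 60-day window, so its effective date is the deed date 2021-09-10; F is treated as recorded 2021-12-04, the work-commencement date.
Sorted by effective date: A (2021-01-01), D (2021-01-22), E (2021-02-21), B (2021-09-10), F (2021-12-04), C (2022-07-15).
B would otherwise be senior to C, so under the subordination agreement B and C exchange positions.

A, D, E, C, F, B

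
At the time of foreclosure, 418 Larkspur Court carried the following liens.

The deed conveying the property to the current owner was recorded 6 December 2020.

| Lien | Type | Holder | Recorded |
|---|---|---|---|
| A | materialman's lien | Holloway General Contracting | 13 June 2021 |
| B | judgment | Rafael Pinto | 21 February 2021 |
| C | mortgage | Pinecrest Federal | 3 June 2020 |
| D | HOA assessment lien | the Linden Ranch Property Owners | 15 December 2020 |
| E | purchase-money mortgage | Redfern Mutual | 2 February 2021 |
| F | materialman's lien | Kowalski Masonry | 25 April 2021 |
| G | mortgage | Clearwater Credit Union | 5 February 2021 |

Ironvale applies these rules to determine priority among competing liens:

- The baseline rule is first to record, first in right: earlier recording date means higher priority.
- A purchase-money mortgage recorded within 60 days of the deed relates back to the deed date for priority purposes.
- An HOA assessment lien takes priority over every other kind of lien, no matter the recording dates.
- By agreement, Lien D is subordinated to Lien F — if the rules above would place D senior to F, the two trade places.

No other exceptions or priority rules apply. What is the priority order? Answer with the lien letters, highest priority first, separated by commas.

Effective dates: E's effective date is the deed date, 6 December 2020.
D is an HOA assessment lien, so it outranks all other liens regardless of date.
The other liens, earliest effective date first: C (3 June 2020), E (6 December 2020), G (5 February 2021), B (21 February 2021), F (25 April 2021), A (13 June 2021).
D would otherwise be senior to F, so under the subordination agreement D and F exchange positions.

F, C, E, G, B, D, A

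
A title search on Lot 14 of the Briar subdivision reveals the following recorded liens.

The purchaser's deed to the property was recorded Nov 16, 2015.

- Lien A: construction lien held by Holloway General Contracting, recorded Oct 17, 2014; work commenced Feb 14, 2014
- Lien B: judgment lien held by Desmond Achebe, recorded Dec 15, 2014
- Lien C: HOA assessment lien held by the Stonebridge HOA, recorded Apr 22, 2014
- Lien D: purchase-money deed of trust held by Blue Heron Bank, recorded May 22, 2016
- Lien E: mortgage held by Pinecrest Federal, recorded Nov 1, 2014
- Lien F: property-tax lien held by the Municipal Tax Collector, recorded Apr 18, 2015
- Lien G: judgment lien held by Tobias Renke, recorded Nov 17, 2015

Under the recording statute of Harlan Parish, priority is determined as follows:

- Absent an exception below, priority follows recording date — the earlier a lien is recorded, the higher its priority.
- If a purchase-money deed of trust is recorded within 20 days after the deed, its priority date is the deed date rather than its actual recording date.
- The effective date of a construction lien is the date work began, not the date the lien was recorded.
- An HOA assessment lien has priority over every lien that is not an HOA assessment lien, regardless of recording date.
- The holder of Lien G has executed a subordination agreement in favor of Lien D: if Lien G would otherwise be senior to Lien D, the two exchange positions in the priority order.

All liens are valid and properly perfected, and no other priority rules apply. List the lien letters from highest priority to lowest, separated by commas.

First, effective dates: A relates back to Feb 14, 2014 (work commenced); D was recorded 188 days after the deed — beyond 20 days — so no relation-back applies.
C is an HOA assessment lien, so it outranks all other liens regardless of date.
Among the remaining liens, by effective date: A (Feb 14, 2014), E (Nov 1, 2014), B (Dec 15, 2014), F (Apr 18, 2015), G (Nov 17, 2015), D (May 22, 2016).
The subordination applies — G was senior to D — so G and D swap.

C, A, E, B, F, D, G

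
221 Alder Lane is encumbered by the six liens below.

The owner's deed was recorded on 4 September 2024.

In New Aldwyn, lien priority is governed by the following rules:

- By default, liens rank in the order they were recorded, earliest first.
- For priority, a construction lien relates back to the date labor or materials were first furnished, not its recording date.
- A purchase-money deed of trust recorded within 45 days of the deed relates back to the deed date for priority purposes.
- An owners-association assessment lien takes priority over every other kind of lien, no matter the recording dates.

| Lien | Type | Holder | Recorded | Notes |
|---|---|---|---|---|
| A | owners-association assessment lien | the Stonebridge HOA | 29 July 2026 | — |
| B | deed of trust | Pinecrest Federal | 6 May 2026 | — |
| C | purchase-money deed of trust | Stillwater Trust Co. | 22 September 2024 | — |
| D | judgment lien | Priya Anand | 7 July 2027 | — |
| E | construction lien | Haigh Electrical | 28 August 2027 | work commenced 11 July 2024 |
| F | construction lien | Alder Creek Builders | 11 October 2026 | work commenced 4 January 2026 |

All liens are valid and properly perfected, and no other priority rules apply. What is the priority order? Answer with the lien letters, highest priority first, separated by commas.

Adjusting effective dates: C relates back to the deed date 4 September 2024; E relates back to 11 July 2024 (work commenced); F relates back to 4 January 2026 (work commenced).
As an owners-association assessment lien, A is senior to every other lien.
Remaining liens by effective date: E (11 July 2024), C (4 September 2024), F (4 January 2026), B (6 May 2026), D (7 July 2027).

A, E, C, F, B, D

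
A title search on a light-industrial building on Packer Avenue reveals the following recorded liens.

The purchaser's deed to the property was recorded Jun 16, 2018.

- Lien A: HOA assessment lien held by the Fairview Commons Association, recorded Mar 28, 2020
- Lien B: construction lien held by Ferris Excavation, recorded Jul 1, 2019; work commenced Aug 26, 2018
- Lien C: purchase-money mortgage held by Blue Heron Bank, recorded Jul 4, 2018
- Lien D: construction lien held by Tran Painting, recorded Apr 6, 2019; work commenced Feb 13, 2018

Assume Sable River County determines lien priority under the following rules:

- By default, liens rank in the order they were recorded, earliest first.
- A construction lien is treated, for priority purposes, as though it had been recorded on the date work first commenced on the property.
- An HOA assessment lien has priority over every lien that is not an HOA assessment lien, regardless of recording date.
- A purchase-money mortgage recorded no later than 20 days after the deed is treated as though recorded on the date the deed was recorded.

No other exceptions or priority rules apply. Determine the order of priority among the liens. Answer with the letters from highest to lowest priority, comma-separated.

Adjusting effective dates: B's effective date is Aug 26, 2018, when work began; C was recorded within the 20-day window, so its effective date is the deed date Jun 16, 2018; D's effective date is Feb 13, 2018, when work began.
As an HOA assessment lien, A is senior to every other lien.
Remaining liens by effective date: D (Feb 13, 2018), C (Jun 16, 2018), B (Aug 26, 2018).

A, D, C, B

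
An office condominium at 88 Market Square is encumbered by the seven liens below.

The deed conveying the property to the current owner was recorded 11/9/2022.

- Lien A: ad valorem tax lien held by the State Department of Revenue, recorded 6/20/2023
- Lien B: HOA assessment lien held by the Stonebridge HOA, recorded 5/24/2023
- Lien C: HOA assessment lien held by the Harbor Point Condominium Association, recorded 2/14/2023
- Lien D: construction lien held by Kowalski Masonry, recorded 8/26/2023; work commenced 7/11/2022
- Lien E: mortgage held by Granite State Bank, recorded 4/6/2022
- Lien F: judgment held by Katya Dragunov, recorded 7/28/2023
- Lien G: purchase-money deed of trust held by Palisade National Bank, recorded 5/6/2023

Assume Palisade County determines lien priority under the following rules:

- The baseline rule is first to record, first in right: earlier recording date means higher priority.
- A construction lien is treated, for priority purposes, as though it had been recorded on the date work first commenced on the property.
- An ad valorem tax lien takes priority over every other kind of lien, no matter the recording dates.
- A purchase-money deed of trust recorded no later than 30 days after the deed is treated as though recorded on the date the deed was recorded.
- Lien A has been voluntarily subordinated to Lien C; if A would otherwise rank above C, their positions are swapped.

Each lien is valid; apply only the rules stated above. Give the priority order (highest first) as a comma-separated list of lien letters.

C, E, D, A, G, B, F

Adjusting effective dates: D's effective date is 7/11/2022, when work began; G missed the 30-day window (178 days after the deed), so its recording date stands.
As an ad valorem tax lien, A is senior to every other lien.
Among the remaining liens, by effective date: E (4/6/2022), D (7/11/2022), C (2/14/2023), G (5/6/2023), B (5/24/2023), F (7/28/2023).
A is senior to C before the subordination, so the two trade places.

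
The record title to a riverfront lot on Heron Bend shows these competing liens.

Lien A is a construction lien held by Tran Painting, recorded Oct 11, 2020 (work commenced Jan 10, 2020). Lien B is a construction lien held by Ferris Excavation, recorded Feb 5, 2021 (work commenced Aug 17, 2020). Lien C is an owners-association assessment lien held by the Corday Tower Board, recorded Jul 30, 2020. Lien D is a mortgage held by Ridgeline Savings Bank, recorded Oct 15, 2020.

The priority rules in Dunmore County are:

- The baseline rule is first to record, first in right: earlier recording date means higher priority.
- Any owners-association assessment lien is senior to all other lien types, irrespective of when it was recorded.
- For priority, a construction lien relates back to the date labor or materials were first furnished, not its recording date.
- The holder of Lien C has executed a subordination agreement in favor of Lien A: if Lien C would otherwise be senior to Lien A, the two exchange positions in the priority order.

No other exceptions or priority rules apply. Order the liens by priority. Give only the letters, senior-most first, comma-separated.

Effective dates: A is treated as recorded Jan 10, 2020, the work-commencement date; B's effective date is Aug 17, 2020, when work began.
As an owners-association assessment lien, C is senior to every other lien.
Among the remaining liens, by effective date: A (Jan 10, 2020), B (Aug 17, 2020), D (Oct 15, 2020).
C would otherwise be senior to A, so under the subordination agreement C and A exchange positions.

A, C, B, D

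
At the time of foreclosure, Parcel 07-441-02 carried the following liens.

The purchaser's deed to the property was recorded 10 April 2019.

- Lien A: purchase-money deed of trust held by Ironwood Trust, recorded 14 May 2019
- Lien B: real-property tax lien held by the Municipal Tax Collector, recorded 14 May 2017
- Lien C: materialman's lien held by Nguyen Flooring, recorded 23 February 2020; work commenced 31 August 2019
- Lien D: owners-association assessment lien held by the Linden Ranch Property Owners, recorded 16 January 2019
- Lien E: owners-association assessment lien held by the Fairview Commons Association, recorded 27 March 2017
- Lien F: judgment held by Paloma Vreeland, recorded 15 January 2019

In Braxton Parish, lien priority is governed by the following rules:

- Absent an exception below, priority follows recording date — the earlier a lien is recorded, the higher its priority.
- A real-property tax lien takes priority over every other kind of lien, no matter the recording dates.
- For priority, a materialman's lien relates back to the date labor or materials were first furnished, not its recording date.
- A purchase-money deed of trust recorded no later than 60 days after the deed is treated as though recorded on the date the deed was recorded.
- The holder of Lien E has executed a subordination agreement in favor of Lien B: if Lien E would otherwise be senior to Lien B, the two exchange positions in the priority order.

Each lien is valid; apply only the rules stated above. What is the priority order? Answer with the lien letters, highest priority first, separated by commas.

B, E, F, D, A, C

Adjusting effective dates: A was recorded within the 60-day window, so its effective date is the deed date 10 April 2019; C is treated as recorded 31 August 2019, the work-commencement date.
As a real-property tax lien, B is senior to every other lien.
Ordering the rest by effective date: E (27 March 2017), F (15 January 2019), D (16 January 2019), A (10 April 2019), C (31 August 2019).
Since E is not senior to B, the subordination leaves the order unchanged.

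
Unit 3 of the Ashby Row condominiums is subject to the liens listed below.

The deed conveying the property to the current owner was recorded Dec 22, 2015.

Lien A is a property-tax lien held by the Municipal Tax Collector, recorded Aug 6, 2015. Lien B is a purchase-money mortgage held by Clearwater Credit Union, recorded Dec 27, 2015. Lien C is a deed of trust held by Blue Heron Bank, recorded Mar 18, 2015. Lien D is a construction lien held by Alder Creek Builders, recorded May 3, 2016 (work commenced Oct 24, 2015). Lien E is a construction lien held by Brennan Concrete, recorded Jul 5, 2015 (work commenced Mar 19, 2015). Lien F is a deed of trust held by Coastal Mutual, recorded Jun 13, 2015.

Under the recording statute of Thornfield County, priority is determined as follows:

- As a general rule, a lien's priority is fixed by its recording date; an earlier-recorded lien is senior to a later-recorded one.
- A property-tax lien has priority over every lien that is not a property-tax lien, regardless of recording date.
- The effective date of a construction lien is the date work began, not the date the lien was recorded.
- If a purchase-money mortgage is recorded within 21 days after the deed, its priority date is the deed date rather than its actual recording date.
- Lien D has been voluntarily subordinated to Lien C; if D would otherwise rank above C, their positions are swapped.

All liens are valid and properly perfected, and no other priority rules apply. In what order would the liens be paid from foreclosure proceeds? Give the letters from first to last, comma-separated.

Effective dates after the stated exceptions: B was recorded within the 21-day window, so its effective date is the deed date Dec 22, 2015; D is treated as recorded Oct 24, 2015, the work-commencement date; E's effective date is Mar 19, 2015, when work began.
A is a property-tax lien and takes priority over every other lien.
Remaining liens by effective date: C (Mar 18, 2015), E (Mar 19, 2015), F (Jun 13, 2015), D (Oct 24, 2015), B (Dec 22, 2015).
D is already junior to C, so the subordination agreement changes nothing.

A, C, E, F, D, B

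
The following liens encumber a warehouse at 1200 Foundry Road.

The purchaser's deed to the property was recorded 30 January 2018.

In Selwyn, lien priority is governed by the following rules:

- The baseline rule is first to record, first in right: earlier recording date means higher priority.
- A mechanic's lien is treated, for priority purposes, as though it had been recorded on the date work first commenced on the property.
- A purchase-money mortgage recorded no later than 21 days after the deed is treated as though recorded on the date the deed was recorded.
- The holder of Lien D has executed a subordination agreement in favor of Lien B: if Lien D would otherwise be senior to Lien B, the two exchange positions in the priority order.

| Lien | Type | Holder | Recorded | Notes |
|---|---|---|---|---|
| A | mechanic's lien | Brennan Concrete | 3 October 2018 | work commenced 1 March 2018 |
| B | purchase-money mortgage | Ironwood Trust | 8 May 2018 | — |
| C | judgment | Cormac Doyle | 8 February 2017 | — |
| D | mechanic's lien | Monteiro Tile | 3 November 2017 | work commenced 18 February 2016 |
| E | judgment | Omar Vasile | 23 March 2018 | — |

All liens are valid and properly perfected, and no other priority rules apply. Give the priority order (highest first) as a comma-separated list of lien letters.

B, C, A, E, D

Adjusting effective dates: A is treated as recorded 1 March 2018, the work-commencement date; B was recorded 98 days after the deed, outside the 21-day window, so it keeps its recording date; D is treated as recorded 18 February 2016, the work-commencement date.
Ordering by effective date: D (18 February 2016), C (8 February 2017), A (1 March 2018), E (23 March 2018), B (8 May 2018).
The subordination applies — D was senior to B — so D and B swap.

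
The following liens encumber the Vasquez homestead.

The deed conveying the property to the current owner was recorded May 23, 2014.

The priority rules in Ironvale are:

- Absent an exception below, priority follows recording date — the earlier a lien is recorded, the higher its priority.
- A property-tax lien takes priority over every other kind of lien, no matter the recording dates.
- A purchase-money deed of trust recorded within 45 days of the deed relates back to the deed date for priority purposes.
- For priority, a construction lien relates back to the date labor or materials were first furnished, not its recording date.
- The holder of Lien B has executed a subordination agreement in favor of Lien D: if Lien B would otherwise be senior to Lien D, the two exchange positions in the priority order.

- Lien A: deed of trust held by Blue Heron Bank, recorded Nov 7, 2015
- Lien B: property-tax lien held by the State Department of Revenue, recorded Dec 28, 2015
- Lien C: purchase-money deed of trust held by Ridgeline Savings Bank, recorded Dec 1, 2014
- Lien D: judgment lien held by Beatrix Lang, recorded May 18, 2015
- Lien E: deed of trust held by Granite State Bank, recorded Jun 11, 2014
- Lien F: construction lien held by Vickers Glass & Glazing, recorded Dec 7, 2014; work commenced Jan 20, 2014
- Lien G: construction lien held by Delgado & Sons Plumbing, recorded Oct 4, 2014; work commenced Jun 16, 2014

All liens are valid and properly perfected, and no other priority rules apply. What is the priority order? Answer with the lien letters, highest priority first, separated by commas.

D, F, E, G, C, B, A

First, effective dates: C was recorded 192 days after the deed — beyond 45 days — so no relation-back applies; F relates back to Jan 20, 2014 (work commenced); G's effective date is Jun 16, 2014, when work began.
B, as a property-tax lien, has superpriority and ranks first.
The other liens, earliest effective date first: F (Jan 20, 2014), E (Jun 11, 2014), G (Jun 16, 2014), C (Dec 1, 2014), D (May 18, 2015), A (Nov 7, 2015).
The subordination applies — B was senior to D — so B and D swap.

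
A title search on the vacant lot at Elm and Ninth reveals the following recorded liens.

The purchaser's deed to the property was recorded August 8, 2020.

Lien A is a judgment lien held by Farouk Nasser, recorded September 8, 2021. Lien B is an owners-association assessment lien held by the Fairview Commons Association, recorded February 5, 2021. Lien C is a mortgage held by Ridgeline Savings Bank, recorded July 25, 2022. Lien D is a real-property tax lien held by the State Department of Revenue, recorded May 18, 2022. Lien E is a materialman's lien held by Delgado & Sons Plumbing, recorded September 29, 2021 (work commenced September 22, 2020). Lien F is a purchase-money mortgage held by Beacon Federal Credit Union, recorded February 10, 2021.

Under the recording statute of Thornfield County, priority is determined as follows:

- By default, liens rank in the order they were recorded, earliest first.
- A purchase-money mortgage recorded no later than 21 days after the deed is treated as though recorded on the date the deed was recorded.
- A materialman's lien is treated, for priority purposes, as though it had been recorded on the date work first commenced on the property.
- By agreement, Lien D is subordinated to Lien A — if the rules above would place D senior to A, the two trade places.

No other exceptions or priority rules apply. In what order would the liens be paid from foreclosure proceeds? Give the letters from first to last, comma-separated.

Adjusting effective dates: E relates back to September 22, 2020 (work commenced); F was recorded 186 days after the deed, outside the 21-day window, so it keeps its recording date.
Sorted by effective date: E (September 22, 2020), B (February 5, 2021), F (February 10, 2021), A (September 8, 2021), D (May 18, 2022), C (July 25, 2022).
Since D is not senior to A, the subordination leaves the order unchanged.

E, B, F, A, D, C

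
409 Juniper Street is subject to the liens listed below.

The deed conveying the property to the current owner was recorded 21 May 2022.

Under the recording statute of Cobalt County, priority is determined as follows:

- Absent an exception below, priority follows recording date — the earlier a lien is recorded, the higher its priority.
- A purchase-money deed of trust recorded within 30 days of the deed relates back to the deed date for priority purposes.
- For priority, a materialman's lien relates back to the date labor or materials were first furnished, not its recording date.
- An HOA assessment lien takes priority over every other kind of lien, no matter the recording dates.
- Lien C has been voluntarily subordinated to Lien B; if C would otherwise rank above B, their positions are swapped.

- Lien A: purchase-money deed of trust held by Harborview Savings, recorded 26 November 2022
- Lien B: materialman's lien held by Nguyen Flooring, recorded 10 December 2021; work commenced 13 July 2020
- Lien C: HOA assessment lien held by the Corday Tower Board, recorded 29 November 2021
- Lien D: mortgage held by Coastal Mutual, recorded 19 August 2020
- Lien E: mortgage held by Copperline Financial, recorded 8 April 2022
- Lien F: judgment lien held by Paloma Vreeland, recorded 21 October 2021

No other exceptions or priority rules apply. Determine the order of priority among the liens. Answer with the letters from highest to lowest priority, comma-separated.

Effective dates after the stated exceptions: A missed the 30-day window (189 days after the deed), so its recording date stands; B's effective date is 13 July 2020, when work began.
C is an HOA assessment lien, so it outranks all other liens regardless of date.
The other liens, earliest effective date first: B (13 July 2020), D (19 August 2020), F (21 October 2021), E (8 April 2022), A (26 November 2022).
C would otherwise be senior to B, so under the subordination agreement C and B exchange positions.

B, C, D, F, E, A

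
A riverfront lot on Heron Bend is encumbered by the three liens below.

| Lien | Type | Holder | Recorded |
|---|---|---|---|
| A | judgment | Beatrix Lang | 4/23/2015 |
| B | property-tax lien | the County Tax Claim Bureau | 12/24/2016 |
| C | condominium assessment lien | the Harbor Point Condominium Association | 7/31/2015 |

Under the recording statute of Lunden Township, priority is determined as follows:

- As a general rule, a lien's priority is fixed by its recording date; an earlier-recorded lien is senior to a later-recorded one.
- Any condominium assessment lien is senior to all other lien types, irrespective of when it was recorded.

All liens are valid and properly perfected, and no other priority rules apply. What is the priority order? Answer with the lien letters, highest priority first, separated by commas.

C, as a condominium assessment lien, has superpriority and ranks first.
Ordering the rest by effective date: A (4/23/2015), B (12/24/2016).

C, A, B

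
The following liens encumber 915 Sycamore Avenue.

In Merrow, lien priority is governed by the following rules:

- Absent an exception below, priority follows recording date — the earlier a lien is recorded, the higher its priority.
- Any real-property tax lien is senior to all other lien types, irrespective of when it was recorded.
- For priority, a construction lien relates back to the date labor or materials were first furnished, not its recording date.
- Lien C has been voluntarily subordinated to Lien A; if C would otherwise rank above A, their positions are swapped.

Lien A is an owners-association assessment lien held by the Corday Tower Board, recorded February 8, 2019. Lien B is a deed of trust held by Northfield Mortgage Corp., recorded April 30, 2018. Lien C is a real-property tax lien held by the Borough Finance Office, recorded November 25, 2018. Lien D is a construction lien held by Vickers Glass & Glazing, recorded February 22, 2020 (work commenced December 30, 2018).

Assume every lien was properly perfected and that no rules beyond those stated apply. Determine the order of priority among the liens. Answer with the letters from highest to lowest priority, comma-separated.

Effective dates after the stated exceptions: D is treated as recorded December 30, 2018, the work-commencement date.
C is a real-property tax lien, so it outranks all other liens regardless of date.
The other liens, earliest effective date first: B (April 30, 2018), D (December 30, 2018), A (February 8, 2019).
The subordination applies — C was senior to A — so C and A swap.

A, B, D, C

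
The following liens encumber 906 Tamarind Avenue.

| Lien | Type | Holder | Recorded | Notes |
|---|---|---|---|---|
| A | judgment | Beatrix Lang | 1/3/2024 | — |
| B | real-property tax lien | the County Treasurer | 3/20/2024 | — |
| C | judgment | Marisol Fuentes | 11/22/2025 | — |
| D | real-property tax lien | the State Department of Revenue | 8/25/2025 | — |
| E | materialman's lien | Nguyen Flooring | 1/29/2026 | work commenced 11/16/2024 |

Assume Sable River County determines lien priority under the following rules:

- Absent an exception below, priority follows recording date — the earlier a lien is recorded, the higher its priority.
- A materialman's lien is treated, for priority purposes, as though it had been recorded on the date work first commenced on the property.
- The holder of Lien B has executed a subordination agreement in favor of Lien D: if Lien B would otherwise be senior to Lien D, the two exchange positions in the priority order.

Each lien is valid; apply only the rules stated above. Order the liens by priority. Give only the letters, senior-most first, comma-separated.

A, D, E, B, C

Effective dates after the stated exceptions: E's effective date is 11/16/2024, when work began.
Ordering by effective date: A (1/3/2024), B (3/20/2024), E (11/16/2024), D (8/25/2025), C (11/22/2025).
B is senior to D before the subordination, so the two trade places.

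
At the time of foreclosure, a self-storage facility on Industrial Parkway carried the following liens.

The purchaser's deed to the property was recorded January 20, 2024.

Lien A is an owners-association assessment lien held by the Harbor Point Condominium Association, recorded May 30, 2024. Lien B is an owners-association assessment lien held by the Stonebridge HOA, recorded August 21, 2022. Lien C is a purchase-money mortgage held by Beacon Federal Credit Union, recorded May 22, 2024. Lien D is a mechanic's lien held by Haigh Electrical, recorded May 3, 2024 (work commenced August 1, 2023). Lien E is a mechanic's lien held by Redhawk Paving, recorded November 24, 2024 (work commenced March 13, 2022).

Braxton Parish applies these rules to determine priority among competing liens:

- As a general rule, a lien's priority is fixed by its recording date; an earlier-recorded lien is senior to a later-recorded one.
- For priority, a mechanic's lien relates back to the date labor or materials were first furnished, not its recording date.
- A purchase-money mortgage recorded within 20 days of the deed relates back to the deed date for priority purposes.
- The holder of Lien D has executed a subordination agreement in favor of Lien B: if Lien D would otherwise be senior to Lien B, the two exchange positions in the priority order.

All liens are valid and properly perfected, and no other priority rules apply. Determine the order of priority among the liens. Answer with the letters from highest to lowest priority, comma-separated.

Adjusting effective dates: C was recorded 123 days after the deed — beyond 20 days — so no relation-back applies; D relates back to August 1, 2023 (work commenced); E is treated as recorded March 13, 2022, the work-commencement date.
By effective date, earliest first: E (March 13, 2022), B (August 21, 2022), D (August 1, 2023), C (May 22, 2024), A (May 30, 2024).
Since D is not senior to B, the subordination leaves the order unchanged.

E, B, D, C, A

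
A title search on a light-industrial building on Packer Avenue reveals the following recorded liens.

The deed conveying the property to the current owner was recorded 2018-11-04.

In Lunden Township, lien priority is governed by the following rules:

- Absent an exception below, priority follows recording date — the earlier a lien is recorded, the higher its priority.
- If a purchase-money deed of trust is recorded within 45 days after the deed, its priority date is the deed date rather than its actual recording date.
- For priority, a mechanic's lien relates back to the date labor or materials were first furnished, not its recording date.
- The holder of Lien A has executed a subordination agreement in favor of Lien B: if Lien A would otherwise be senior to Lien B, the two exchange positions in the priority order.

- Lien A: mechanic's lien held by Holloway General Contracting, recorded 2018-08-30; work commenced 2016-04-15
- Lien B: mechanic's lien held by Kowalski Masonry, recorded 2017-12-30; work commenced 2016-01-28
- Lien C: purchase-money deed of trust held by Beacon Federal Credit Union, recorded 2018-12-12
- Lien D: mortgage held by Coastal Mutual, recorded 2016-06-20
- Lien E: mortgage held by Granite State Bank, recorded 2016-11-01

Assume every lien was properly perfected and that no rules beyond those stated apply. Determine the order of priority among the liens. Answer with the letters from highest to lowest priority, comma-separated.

Effective dates: A is treated as recorded 2016-04-15, the work-commencement date; B relates back to 2016-01-28 (work commenced); C's effective date is the deed date, 2018-11-04.
By effective date, earliest first: B (2016-01-28), A (2016-04-15), D (2016-06-20), E (2016-11-01), C (2018-11-04).
A already ranks below B; the subordination has no effect.

B, A, D, E, C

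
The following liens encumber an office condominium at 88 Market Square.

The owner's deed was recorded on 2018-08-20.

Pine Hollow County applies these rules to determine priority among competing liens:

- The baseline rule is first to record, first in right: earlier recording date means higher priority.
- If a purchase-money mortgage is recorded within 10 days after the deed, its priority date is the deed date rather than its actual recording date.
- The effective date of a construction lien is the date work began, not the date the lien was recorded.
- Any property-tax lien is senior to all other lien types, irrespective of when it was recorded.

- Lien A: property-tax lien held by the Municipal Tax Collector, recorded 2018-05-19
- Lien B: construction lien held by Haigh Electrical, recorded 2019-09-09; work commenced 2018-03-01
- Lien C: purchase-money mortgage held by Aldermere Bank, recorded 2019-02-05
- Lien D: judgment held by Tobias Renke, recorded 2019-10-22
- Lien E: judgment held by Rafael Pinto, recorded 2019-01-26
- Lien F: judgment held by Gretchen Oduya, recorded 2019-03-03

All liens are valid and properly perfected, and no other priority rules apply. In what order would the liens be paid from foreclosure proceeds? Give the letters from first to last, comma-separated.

Effective dates: B is treated as recorded 2018-03-01, the work-commencement date; C was recorded 169 days after the deed, outside the 10-day window, so it keeps its recording date.
A, as a property-tax lien, has superpriority and ranks first.
The other liens, earliest effective date first: B (2018-03-01), E (2019-01-26), C (2019-02-05), F (2019-03-03), D (2019-10-22).

A, B, E, C, F, D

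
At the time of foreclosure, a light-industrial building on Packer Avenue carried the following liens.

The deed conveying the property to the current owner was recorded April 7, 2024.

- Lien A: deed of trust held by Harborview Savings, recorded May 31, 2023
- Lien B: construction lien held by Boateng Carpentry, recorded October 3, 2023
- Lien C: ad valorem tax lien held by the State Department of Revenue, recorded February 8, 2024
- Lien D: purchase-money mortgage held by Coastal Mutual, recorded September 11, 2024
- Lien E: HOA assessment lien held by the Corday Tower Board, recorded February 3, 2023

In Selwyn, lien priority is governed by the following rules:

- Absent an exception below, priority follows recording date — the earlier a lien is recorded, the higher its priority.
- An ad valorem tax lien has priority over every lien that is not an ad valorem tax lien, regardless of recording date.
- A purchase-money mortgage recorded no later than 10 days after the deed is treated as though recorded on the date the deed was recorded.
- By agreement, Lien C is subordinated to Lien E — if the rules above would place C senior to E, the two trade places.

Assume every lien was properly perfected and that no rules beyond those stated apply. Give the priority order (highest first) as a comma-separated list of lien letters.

Effective dates after the stated exceptions: D missed the 10-day window (157 days after the deed), so its recording date stands.
C, as an ad valorem tax lien, has superpriority and ranks first.
Among the remaining liens, by effective date: E (February 3, 2023), A (May 31, 2023), B (October 3, 2023), D (September 11, 2024).
C would otherwise be senior to E, so under the subordination agreement C and E exchange positions.

E, C, A, B, D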